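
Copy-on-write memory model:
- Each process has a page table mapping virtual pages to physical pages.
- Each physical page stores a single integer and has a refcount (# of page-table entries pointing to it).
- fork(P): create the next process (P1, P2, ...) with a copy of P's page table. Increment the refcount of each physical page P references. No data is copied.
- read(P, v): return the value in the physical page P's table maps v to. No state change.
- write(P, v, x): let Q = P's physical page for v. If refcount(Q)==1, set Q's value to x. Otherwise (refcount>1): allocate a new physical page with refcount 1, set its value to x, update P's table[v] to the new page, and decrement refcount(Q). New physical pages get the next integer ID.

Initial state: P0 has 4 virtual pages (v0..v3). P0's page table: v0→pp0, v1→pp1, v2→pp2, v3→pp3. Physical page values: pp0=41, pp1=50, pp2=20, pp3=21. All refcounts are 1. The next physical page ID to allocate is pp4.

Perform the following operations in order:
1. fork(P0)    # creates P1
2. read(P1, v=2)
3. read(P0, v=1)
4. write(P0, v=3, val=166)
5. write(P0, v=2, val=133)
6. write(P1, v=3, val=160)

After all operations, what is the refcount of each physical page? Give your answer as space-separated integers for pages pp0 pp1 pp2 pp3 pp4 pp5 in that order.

Answer: 2 2 1 1 1 1

Derivation:
Op 1: fork(P0) -> P1. 4 ppages; refcounts: pp0:2 pp1:2 pp2:2 pp3:2
Op 2: read(P1, v2) -> 20. No state change.
Op 3: read(P0, v1) -> 50. No state change.
Op 4: write(P0, v3, 166). refcount(pp3)=2>1 -> COPY to pp4. 5 ppages; refcounts: pp0:2 pp1:2 pp2:2 pp3:1 pp4:1
Op 5: write(P0, v2, 133). refcount(pp2)=2>1 -> COPY to pp5. 6 ppages; refcounts: pp0:2 pp1:2 pp2:1 pp3:1 pp4:1 pp5:1
Op 6: write(P1, v3, 160). refcount(pp3)=1 -> write in place. 6 ppages; refcounts: pp0:2 pp1:2 pp2:1 pp3:1 pp4:1 pp5:1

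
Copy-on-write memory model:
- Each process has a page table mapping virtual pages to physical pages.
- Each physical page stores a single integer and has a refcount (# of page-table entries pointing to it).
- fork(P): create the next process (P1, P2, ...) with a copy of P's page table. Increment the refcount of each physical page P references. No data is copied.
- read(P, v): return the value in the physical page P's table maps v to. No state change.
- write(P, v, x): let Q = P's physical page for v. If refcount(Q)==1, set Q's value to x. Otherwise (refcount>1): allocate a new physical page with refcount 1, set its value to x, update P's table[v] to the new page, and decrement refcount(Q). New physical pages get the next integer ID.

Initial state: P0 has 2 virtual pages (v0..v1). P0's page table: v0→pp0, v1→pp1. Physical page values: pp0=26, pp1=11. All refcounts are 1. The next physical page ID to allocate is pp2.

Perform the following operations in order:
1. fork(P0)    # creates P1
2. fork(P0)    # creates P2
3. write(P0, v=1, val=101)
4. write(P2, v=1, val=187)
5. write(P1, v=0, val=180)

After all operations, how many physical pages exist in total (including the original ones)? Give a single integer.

Answer: 5

Derivation:
Op 1: fork(P0) -> P1. 2 ppages; refcounts: pp0:2 pp1:2
Op 2: fork(P0) -> P2. 2 ppages; refcounts: pp0:3 pp1:3
Op 3: write(P0, v1, 101). refcount(pp1)=3>1 -> COPY to pp2. 3 ppages; refcounts: pp0:3 pp1:2 pp2:1
Op 4: write(P2, v1, 187). refcount(pp1)=2>1 -> COPY to pp3. 4 ppages; refcounts: pp0:3 pp1:1 pp2:1 pp3:1
Op 5: write(P1, v0, 180). refcount(pp0)=3>1 -> COPY to pp4. 5 ppages; refcounts: pp0:2 pp1:1 pp2:1 pp3:1 pp4:1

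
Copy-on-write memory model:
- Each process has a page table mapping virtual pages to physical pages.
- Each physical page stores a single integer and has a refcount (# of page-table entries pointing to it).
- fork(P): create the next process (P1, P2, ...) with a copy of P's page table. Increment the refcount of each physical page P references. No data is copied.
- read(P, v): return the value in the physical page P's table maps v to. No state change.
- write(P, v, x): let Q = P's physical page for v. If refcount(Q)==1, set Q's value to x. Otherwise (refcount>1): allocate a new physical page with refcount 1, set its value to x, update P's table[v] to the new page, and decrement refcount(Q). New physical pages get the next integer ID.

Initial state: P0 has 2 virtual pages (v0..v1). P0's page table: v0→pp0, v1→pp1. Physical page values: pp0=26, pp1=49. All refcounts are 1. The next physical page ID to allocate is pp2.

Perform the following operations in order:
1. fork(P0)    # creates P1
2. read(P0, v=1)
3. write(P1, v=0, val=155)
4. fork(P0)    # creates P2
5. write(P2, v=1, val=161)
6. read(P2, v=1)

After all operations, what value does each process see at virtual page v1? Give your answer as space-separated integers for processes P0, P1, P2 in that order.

Answer: 49 49 161

Derivation:
Op 1: fork(P0) -> P1. 2 ppages; refcounts: pp0:2 pp1:2
Op 2: read(P0, v1) -> 49. No state change.
Op 3: write(P1, v0, 155). refcount(pp0)=2>1 -> COPY to pp2. 3 ppages; refcounts: pp0:1 pp1:2 pp2:1
Op 4: fork(P0) -> P2. 3 ppages; refcounts: pp0:2 pp1:3 pp2:1
Op 5: write(P2, v1, 161). refcount(pp1)=3>1 -> COPY to pp3. 4 ppages; refcounts: pp0:2 pp1:2 pp2:1 pp3:1
Op 6: read(P2, v1) -> 161. No state change.
P0: v1 -> pp1 = 49
P1: v1 -> pp1 = 49
P2: v1 -> pp3 = 161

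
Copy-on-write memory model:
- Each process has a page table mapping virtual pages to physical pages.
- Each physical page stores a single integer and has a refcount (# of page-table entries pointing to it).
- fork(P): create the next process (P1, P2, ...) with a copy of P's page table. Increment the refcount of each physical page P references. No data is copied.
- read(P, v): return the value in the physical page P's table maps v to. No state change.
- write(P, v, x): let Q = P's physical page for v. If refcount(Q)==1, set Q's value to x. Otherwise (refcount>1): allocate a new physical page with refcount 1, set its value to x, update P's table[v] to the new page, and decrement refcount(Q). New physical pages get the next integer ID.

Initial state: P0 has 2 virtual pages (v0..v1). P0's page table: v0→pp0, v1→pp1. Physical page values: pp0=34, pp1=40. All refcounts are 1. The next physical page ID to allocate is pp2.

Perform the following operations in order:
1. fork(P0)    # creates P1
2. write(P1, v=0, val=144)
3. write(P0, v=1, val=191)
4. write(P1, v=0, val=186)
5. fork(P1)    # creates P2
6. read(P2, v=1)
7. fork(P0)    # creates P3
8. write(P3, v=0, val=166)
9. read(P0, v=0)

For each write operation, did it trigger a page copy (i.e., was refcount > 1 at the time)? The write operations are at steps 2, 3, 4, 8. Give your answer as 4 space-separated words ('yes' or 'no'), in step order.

Op 1: fork(P0) -> P1. 2 ppages; refcounts: pp0:2 pp1:2
Op 2: write(P1, v0, 144). refcount(pp0)=2>1 -> COPY to pp2. 3 ppages; refcounts: pp0:1 pp1:2 pp2:1
Op 3: write(P0, v1, 191). refcount(pp1)=2>1 -> COPY to pp3. 4 ppages; refcounts: pp0:1 pp1:1 pp2:1 pp3:1
Op 4: write(P1, v0, 186). refcount(pp2)=1 -> write in place. 4 ppages; refcounts: pp0:1 pp1:1 pp2:1 pp3:1
Op 5: fork(P1) -> P2. 4 ppages; refcounts: pp0:1 pp1:2 pp2:2 pp3:1
Op 6: read(P2, v1) -> 40. No state change.
Op 7: fork(P0) -> P3. 4 ppages; refcounts: pp0:2 pp1:2 pp2:2 pp3:2
Op 8: write(P3, v0, 166). refcount(pp0)=2>1 -> COPY to pp4. 5 ppages; refcounts: pp0:1 pp1:2 pp2:2 pp3:2 pp4:1
Op 9: read(P0, v0) -> 34. No state change.

yes yes no yes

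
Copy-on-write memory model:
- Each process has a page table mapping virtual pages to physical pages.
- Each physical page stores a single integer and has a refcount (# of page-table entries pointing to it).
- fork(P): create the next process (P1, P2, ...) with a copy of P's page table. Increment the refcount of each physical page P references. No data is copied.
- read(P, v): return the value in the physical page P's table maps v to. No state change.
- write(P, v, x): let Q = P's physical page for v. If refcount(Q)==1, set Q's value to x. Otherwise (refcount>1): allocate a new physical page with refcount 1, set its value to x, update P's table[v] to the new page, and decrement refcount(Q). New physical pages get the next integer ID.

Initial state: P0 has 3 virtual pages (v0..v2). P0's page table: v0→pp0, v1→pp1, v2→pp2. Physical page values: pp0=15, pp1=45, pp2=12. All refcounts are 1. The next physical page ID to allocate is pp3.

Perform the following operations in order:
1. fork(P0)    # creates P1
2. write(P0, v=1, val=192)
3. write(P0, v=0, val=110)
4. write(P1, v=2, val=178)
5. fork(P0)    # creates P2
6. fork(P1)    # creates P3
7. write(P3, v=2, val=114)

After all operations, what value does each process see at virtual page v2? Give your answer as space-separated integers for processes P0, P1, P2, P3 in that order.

Answer: 12 178 12 114

Derivation:
Op 1: fork(P0) -> P1. 3 ppages; refcounts: pp0:2 pp1:2 pp2:2
Op 2: write(P0, v1, 192). refcount(pp1)=2>1 -> COPY to pp3. 4 ppages; refcounts: pp0:2 pp1:1 pp2:2 pp3:1
Op 3: write(P0, v0, 110). refcount(pp0)=2>1 -> COPY to pp4. 5 ppages; refcounts: pp0:1 pp1:1 pp2:2 pp3:1 pp4:1
Op 4: write(P1, v2, 178). refcount(pp2)=2>1 -> COPY to pp5. 6 ppages; refcounts: pp0:1 pp1:1 pp2:1 pp3:1 pp4:1 pp5:1
Op 5: fork(P0) -> P2. 6 ppages; refcounts: pp0:1 pp1:1 pp2:2 pp3:2 pp4:2 pp5:1
Op 6: fork(P1) -> P3. 6 ppages; refcounts: pp0:2 pp1:2 pp2:2 pp3:2 pp4:2 pp5:2
Op 7: write(P3, v2, 114). refcount(pp5)=2>1 -> COPY to pp6. 7 ppages; refcounts: pp0:2 pp1:2 pp2:2 pp3:2 pp4:2 pp5:1 pp6:1
P0: v2 -> pp2 = 12
P1: v2 -> pp5 = 178
P2: v2 -> pp2 = 12
P3: v2 -> pp6 = 114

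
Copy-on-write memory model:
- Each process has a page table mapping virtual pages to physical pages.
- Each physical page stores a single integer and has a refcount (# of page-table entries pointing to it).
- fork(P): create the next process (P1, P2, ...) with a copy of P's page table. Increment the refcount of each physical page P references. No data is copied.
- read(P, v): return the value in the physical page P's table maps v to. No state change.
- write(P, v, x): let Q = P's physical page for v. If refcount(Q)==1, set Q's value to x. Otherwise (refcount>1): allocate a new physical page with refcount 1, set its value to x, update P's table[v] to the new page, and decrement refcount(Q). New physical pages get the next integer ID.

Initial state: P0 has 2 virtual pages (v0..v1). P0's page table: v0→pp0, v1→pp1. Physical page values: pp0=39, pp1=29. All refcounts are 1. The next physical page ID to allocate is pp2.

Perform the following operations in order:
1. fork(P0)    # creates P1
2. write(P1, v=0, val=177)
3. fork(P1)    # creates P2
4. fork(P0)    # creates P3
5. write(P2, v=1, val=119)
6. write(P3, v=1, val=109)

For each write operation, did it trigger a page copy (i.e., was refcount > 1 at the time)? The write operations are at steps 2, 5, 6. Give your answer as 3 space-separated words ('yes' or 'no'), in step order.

Op 1: fork(P0) -> P1. 2 ppages; refcounts: pp0:2 pp1:2
Op 2: write(P1, v0, 177). refcount(pp0)=2>1 -> COPY to pp2. 3 ppages; refcounts: pp0:1 pp1:2 pp2:1
Op 3: fork(P1) -> P2. 3 ppages; refcounts: pp0:1 pp1:3 pp2:2
Op 4: fork(P0) -> P3. 3 ppages; refcounts: pp0:2 pp1:4 pp2:2
Op 5: write(P2, v1, 119). refcount(pp1)=4>1 -> COPY to pp3. 4 ppages; refcounts: pp0:2 pp1:3 pp2:2 pp3:1
Op 6: write(P3, v1, 109). refcount(pp1)=3>1 -> COPY to pp4. 5 ppages; refcounts: pp0:2 pp1:2 pp2:2 pp3:1 pp4:1

yes yes yes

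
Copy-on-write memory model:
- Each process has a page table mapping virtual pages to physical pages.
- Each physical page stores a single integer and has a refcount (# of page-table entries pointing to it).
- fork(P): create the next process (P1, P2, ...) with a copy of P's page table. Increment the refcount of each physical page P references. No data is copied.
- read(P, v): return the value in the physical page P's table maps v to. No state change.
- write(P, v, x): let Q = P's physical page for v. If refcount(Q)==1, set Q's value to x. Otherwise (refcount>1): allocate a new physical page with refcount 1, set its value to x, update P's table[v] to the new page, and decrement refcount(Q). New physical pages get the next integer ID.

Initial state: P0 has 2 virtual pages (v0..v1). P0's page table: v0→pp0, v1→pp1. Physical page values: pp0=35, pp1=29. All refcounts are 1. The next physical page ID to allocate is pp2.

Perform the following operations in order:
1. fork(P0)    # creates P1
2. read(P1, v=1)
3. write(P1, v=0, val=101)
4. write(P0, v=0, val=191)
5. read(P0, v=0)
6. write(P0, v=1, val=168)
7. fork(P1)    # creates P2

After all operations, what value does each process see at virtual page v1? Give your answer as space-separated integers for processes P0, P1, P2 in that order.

Op 1: fork(P0) -> P1. 2 ppages; refcounts: pp0:2 pp1:2
Op 2: read(P1, v1) -> 29. No state change.
Op 3: write(P1, v0, 101). refcount(pp0)=2>1 -> COPY to pp2. 3 ppages; refcounts: pp0:1 pp1:2 pp2:1
Op 4: write(P0, v0, 191). refcount(pp0)=1 -> write in place. 3 ppages; refcounts: pp0:1 pp1:2 pp2:1
Op 5: read(P0, v0) -> 191. No state change.
Op 6: write(P0, v1, 168). refcount(pp1)=2>1 -> COPY to pp3. 4 ppages; refcounts: pp0:1 pp1:1 pp2:1 pp3:1
Op 7: fork(P1) -> P2. 4 ppages; refcounts: pp0:1 pp1:2 pp2:2 pp3:1
P0: v1 -> pp3 = 168
P1: v1 -> pp1 = 29
P2: v1 -> pp1 = 29

Answer: 168 29 29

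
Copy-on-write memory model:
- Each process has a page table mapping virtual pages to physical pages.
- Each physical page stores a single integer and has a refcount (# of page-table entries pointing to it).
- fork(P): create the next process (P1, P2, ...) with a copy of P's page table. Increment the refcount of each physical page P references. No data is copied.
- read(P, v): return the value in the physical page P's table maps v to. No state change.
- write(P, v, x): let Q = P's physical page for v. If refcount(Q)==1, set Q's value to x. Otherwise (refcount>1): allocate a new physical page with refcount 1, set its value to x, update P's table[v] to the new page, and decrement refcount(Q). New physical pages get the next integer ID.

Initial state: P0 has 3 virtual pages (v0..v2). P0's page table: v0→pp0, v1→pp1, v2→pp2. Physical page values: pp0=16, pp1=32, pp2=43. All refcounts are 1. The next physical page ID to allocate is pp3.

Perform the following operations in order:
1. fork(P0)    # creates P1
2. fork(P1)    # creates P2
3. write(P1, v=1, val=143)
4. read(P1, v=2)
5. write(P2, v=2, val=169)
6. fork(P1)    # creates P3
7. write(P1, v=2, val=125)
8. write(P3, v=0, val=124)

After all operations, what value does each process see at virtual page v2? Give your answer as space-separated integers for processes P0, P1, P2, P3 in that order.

Answer: 43 125 169 43

Derivation:
Op 1: fork(P0) -> P1. 3 ppages; refcounts: pp0:2 pp1:2 pp2:2
Op 2: fork(P1) -> P2. 3 ppages; refcounts: pp0:3 pp1:3 pp2:3
Op 3: write(P1, v1, 143). refcount(pp1)=3>1 -> COPY to pp3. 4 ppages; refcounts: pp0:3 pp1:2 pp2:3 pp3:1
Op 4: read(P1, v2) -> 43. No state change.
Op 5: write(P2, v2, 169). refcount(pp2)=3>1 -> COPY to pp4. 5 ppages; refcounts: pp0:3 pp1:2 pp2:2 pp3:1 pp4:1
Op 6: fork(P1) -> P3. 5 ppages; refcounts: pp0:4 pp1:2 pp2:3 pp3:2 pp4:1
Op 7: write(P1, v2, 125). refcount(pp2)=3>1 -> COPY to pp5. 6 ppages; refcounts: pp0:4 pp1:2 pp2:2 pp3:2 pp4:1 pp5:1
Op 8: write(P3, v0, 124). refcount(pp0)=4>1 -> COPY to pp6. 7 ppages; refcounts: pp0:3 pp1:2 pp2:2 pp3:2 pp4:1 pp5:1 pp6:1
P0: v2 -> pp2 = 43
P1: v2 -> pp5 = 125
P2: v2 -> pp4 = 169
P3: v2 -> pp2 = 43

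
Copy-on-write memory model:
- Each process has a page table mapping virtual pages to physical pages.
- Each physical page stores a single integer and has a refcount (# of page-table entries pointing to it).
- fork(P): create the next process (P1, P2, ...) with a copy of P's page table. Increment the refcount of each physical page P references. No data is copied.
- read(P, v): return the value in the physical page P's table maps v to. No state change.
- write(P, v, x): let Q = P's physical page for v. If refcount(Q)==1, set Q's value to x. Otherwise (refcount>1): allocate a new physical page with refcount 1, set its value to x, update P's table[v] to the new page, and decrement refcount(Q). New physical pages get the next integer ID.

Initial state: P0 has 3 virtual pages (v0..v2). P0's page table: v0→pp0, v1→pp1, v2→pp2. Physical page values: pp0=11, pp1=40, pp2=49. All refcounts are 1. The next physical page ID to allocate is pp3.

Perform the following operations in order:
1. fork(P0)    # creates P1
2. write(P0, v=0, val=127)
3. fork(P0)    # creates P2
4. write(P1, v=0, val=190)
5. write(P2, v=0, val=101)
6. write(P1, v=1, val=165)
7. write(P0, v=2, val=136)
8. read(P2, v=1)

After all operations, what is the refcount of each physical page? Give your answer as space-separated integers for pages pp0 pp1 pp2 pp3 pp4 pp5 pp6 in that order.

Answer: 1 2 2 1 1 1 1

Derivation:
Op 1: fork(P0) -> P1. 3 ppages; refcounts: pp0:2 pp1:2 pp2:2
Op 2: write(P0, v0, 127). refcount(pp0)=2>1 -> COPY to pp3. 4 ppages; refcounts: pp0:1 pp1:2 pp2:2 pp3:1
Op 3: fork(P0) -> P2. 4 ppages; refcounts: pp0:1 pp1:3 pp2:3 pp3:2
Op 4: write(P1, v0, 190). refcount(pp0)=1 -> write in place. 4 ppages; refcounts: pp0:1 pp1:3 pp2:3 pp3:2
Op 5: write(P2, v0, 101). refcount(pp3)=2>1 -> COPY to pp4. 5 ppages; refcounts: pp0:1 pp1:3 pp2:3 pp3:1 pp4:1
Op 6: write(P1, v1, 165). refcount(pp1)=3>1 -> COPY to pp5. 6 ppages; refcounts: pp0:1 pp1:2 pp2:3 pp3:1 pp4:1 pp5:1
Op 7: write(P0, v2, 136). refcount(pp2)=3>1 -> COPY to pp6. 7 ppages; refcounts: pp0:1 pp1:2 pp2:2 pp3:1 pp4:1 pp5:1 pp6:1
Op 8: read(P2, v1) -> 40. No state change.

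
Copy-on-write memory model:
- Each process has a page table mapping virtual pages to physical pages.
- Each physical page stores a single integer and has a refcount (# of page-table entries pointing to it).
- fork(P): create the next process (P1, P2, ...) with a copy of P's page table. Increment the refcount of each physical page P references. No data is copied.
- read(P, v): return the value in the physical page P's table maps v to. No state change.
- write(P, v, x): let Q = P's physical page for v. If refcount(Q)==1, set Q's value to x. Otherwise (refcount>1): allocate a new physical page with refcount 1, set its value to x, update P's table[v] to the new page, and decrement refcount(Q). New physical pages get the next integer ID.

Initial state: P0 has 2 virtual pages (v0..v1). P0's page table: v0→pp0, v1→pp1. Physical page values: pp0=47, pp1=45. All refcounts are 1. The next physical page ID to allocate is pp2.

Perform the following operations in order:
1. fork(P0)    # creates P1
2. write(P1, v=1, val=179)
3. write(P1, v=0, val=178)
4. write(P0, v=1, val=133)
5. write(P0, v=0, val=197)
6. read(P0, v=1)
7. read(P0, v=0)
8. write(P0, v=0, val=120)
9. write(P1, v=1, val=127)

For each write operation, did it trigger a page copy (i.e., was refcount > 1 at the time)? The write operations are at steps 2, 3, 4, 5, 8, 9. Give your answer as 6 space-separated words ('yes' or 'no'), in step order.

Op 1: fork(P0) -> P1. 2 ppages; refcounts: pp0:2 pp1:2
Op 2: write(P1, v1, 179). refcount(pp1)=2>1 -> COPY to pp2. 3 ppages; refcounts: pp0:2 pp1:1 pp2:1
Op 3: write(P1, v0, 178). refcount(pp0)=2>1 -> COPY to pp3. 4 ppages; refcounts: pp0:1 pp1:1 pp2:1 pp3:1
Op 4: write(P0, v1, 133). refcount(pp1)=1 -> write in place. 4 ppages; refcounts: pp0:1 pp1:1 pp2:1 pp3:1
Op 5: write(P0, v0, 197). refcount(pp0)=1 -> write in place. 4 ppages; refcounts: pp0:1 pp1:1 pp2:1 pp3:1
Op 6: read(P0, v1) -> 133. No state change.
Op 7: read(P0, v0) -> 197. No state change.
Op 8: write(P0, v0, 120). refcount(pp0)=1 -> write in place. 4 ppages; refcounts: pp0:1 pp1:1 pp2:1 pp3:1
Op 9: write(P1, v1, 127). refcount(pp2)=1 -> write in place. 4 ppages; refcounts: pp0:1 pp1:1 pp2:1 pp3:1

yes yes no no no no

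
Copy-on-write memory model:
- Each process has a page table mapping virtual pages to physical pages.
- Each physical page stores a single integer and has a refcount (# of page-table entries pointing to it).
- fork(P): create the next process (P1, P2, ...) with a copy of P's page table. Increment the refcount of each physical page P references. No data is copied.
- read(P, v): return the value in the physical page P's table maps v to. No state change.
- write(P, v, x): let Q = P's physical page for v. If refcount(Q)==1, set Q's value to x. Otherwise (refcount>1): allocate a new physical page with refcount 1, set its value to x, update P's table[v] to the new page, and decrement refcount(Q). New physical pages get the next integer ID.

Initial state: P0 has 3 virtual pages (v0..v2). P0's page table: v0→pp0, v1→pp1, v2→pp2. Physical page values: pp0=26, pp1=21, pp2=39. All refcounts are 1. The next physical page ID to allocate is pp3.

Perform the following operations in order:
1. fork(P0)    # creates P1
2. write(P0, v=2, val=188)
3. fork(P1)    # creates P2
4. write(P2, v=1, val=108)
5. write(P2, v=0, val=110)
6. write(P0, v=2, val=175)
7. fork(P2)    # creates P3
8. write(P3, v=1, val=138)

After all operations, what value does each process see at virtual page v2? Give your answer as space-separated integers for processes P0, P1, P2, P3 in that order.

Answer: 175 39 39 39

Derivation:
Op 1: fork(P0) -> P1. 3 ppages; refcounts: pp0:2 pp1:2 pp2:2
Op 2: write(P0, v2, 188). refcount(pp2)=2>1 -> COPY to pp3. 4 ppages; refcounts: pp0:2 pp1:2 pp2:1 pp3:1
Op 3: fork(P1) -> P2. 4 ppages; refcounts: pp0:3 pp1:3 pp2:2 pp3:1
Op 4: write(P2, v1, 108). refcount(pp1)=3>1 -> COPY to pp4. 5 ppages; refcounts: pp0:3 pp1:2 pp2:2 pp3:1 pp4:1
Op 5: write(P2, v0, 110). refcount(pp0)=3>1 -> COPY to pp5. 6 ppages; refcounts: pp0:2 pp1:2 pp2:2 pp3:1 pp4:1 pp5:1
Op 6: write(P0, v2, 175). refcount(pp3)=1 -> write in place. 6 ppages; refcounts: pp0:2 pp1:2 pp2:2 pp3:1 pp4:1 pp5:1
Op 7: fork(P2) -> P3. 6 ppages; refcounts: pp0:2 pp1:2 pp2:3 pp3:1 pp4:2 pp5:2
Op 8: write(P3, v1, 138). refcount(pp4)=2>1 -> COPY to pp6. 7 ppages; refcounts: pp0:2 pp1:2 pp2:3 pp3:1 pp4:1 pp5:2 pp6:1
P0: v2 -> pp3 = 175
P1: v2 -> pp2 = 39
P2: v2 -> pp2 = 39
P3: v2 -> pp2 = 39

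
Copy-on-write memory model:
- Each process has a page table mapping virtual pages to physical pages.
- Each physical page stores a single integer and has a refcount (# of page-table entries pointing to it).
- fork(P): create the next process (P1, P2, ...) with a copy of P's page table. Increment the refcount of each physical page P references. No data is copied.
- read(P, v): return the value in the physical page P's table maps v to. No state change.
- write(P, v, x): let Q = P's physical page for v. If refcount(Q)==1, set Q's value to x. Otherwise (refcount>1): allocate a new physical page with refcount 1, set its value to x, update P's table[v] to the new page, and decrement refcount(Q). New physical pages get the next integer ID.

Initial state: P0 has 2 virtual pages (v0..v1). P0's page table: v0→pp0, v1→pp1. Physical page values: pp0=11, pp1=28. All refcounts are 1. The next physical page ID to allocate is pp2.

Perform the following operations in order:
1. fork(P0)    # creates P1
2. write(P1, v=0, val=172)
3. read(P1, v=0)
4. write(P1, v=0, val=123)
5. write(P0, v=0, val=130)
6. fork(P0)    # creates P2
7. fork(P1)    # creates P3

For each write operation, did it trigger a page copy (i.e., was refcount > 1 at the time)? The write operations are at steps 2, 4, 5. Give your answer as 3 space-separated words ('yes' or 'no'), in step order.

Op 1: fork(P0) -> P1. 2 ppages; refcounts: pp0:2 pp1:2
Op 2: write(P1, v0, 172). refcount(pp0)=2>1 -> COPY to pp2. 3 ppages; refcounts: pp0:1 pp1:2 pp2:1
Op 3: read(P1, v0) -> 172. No state change.
Op 4: write(P1, v0, 123). refcount(pp2)=1 -> write in place. 3 ppages; refcounts: pp0:1 pp1:2 pp2:1
Op 5: write(P0, v0, 130). refcount(pp0)=1 -> write in place. 3 ppages; refcounts: pp0:1 pp1:2 pp2:1
Op 6: fork(P0) -> P2. 3 ppages; refcounts: pp0:2 pp1:3 pp2:1
Op 7: fork(P1) -> P3. 3 ppages; refcounts: pp0:2 pp1:4 pp2:2

yes no no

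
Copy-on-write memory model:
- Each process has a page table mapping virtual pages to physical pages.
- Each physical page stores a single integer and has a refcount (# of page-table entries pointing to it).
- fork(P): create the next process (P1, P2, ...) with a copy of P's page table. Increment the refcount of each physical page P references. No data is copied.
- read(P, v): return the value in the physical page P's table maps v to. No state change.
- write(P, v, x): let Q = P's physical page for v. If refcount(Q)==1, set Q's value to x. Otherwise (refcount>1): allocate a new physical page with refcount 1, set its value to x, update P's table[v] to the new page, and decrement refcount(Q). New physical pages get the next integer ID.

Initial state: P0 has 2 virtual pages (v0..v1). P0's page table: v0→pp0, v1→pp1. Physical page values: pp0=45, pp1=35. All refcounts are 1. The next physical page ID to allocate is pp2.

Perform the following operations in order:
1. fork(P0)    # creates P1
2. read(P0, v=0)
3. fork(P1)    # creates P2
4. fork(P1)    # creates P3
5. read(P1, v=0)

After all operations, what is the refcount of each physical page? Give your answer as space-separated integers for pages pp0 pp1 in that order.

Op 1: fork(P0) -> P1. 2 ppages; refcounts: pp0:2 pp1:2
Op 2: read(P0, v0) -> 45. No state change.
Op 3: fork(P1) -> P2. 2 ppages; refcounts: pp0:3 pp1:3
Op 4: fork(P1) -> P3. 2 ppages; refcounts: pp0:4 pp1:4
Op 5: read(P1, v0) -> 45. No state change.

Answer: 4 4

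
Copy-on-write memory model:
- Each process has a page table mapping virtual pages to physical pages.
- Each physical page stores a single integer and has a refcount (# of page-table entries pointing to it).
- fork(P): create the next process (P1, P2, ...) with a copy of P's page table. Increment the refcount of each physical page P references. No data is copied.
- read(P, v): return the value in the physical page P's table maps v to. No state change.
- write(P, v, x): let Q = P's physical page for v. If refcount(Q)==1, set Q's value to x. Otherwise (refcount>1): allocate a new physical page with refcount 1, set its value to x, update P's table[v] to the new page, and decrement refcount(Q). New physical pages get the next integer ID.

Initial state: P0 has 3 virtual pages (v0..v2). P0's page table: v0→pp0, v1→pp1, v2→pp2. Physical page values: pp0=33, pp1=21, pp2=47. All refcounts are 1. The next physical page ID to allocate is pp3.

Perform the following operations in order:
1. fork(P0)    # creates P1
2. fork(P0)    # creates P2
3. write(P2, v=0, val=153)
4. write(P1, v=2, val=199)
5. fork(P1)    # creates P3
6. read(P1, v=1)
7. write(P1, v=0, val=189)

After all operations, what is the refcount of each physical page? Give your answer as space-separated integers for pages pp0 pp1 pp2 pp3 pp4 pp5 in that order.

Answer: 2 4 2 1 2 1

Derivation:
Op 1: fork(P0) -> P1. 3 ppages; refcounts: pp0:2 pp1:2 pp2:2
Op 2: fork(P0) -> P2. 3 ppages; refcounts: pp0:3 pp1:3 pp2:3
Op 3: write(P2, v0, 153). refcount(pp0)=3>1 -> COPY to pp3. 4 ppages; refcounts: pp0:2 pp1:3 pp2:3 pp3:1
Op 4: write(P1, v2, 199). refcount(pp2)=3>1 -> COPY to pp4. 5 ppages; refcounts: pp0:2 pp1:3 pp2:2 pp3:1 pp4:1
Op 5: fork(P1) -> P3. 5 ppages; refcounts: pp0:3 pp1:4 pp2:2 pp3:1 pp4:2
Op 6: read(P1, v1) -> 21. No state change.
Op 7: write(P1, v0, 189). refcount(pp0)=3>1 -> COPY to pp5. 6 ppages; refcounts: pp0:2 pp1:4 pp2:2 pp3:1 pp4:2 pp5:1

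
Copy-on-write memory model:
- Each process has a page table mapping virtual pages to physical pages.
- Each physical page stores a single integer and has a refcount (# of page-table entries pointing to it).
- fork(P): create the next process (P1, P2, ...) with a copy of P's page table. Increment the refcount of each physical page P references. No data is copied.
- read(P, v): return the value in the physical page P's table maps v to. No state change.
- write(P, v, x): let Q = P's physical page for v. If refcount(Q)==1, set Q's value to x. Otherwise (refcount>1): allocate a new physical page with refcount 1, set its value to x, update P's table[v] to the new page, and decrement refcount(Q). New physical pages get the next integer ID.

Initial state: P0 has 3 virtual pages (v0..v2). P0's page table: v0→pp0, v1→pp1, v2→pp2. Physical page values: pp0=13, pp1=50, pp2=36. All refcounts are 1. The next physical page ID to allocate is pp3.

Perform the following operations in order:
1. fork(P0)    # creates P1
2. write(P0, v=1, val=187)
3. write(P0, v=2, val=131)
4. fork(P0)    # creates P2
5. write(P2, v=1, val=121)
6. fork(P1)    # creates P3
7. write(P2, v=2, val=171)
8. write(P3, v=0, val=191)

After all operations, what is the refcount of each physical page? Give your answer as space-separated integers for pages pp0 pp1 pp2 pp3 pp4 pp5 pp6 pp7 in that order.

Op 1: fork(P0) -> P1. 3 ppages; refcounts: pp0:2 pp1:2 pp2:2
Op 2: write(P0, v1, 187). refcount(pp1)=2>1 -> COPY to pp3. 4 ppages; refcounts: pp0:2 pp1:1 pp2:2 pp3:1
Op 3: write(P0, v2, 131). refcount(pp2)=2>1 -> COPY to pp4. 5 ppages; refcounts: pp0:2 pp1:1 pp2:1 pp3:1 pp4:1
Op 4: fork(P0) -> P2. 5 ppages; refcounts: pp0:3 pp1:1 pp2:1 pp3:2 pp4:2
Op 5: write(P2, v1, 121). refcount(pp3)=2>1 -> COPY to pp5. 6 ppages; refcounts: pp0:3 pp1:1 pp2:1 pp3:1 pp4:2 pp5:1
Op 6: fork(P1) -> P3. 6 ppages; refcounts: pp0:4 pp1:2 pp2:2 pp3:1 pp4:2 pp5:1
Op 7: write(P2, v2, 171). refcount(pp4)=2>1 -> COPY to pp6. 7 ppages; refcounts: pp0:4 pp1:2 pp2:2 pp3:1 pp4:1 pp5:1 pp6:1
Op 8: write(P3, v0, 191). refcount(pp0)=4>1 -> COPY to pp7. 8 ppages; refcounts: pp0:3 pp1:2 pp2:2 pp3:1 pp4:1 pp5:1 pp6:1 pp7:1

Answer: 3 2 2 1 1 1 1 1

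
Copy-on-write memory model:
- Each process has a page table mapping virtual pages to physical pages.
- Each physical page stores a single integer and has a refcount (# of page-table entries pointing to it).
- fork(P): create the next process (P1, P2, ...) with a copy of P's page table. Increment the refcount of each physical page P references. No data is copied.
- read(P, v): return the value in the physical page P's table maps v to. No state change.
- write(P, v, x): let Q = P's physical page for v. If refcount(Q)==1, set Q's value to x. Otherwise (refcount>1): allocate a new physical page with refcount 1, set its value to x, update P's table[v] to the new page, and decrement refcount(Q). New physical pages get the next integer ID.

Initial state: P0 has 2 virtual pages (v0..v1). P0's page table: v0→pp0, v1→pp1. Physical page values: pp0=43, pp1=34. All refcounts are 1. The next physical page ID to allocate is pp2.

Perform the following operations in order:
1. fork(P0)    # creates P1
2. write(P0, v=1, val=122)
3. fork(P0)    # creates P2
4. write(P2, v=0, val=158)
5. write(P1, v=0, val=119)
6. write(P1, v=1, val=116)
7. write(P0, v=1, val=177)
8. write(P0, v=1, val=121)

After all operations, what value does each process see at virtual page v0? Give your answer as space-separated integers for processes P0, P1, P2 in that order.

Answer: 43 119 158

Derivation:
Op 1: fork(P0) -> P1. 2 ppages; refcounts: pp0:2 pp1:2
Op 2: write(P0, v1, 122). refcount(pp1)=2>1 -> COPY to pp2. 3 ppages; refcounts: pp0:2 pp1:1 pp2:1
Op 3: fork(P0) -> P2. 3 ppages; refcounts: pp0:3 pp1:1 pp2:2
Op 4: write(P2, v0, 158). refcount(pp0)=3>1 -> COPY to pp3. 4 ppages; refcounts: pp0:2 pp1:1 pp2:2 pp3:1
Op 5: write(P1, v0, 119). refcount(pp0)=2>1 -> COPY to pp4. 5 ppages; refcounts: pp0:1 pp1:1 pp2:2 pp3:1 pp4:1
Op 6: write(P1, v1, 116). refcount(pp1)=1 -> write in place. 5 ppages; refcounts: pp0:1 pp1:1 pp2:2 pp3:1 pp4:1
Op 7: write(P0, v1, 177). refcount(pp2)=2>1 -> COPY to pp5. 6 ppages; refcounts: pp0:1 pp1:1 pp2:1 pp3:1 pp4:1 pp5:1
Op 8: write(P0, v1, 121). refcount(pp5)=1 -> write in place. 6 ppages; refcounts: pp0:1 pp1:1 pp2:1 pp3:1 pp4:1 pp5:1
P0: v0 -> pp0 = 43
P1: v0 -> pp4 = 119
P2: v0 -> pp3 = 158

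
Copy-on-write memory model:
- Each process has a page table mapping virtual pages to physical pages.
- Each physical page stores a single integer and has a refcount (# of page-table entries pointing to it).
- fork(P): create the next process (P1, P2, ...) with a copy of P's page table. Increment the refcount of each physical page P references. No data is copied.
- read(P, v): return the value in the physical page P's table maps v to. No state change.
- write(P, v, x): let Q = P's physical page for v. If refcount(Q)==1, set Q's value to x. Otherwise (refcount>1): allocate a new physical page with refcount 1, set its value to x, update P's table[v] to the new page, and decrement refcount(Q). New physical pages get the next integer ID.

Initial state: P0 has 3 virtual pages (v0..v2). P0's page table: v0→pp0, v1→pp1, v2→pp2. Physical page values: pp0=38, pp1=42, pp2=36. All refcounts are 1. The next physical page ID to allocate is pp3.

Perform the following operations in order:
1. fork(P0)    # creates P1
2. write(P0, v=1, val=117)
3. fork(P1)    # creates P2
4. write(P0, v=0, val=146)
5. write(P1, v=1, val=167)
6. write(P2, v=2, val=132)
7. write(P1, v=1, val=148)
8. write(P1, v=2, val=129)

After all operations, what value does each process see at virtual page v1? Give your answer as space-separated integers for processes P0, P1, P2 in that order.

Op 1: fork(P0) -> P1. 3 ppages; refcounts: pp0:2 pp1:2 pp2:2
Op 2: write(P0, v1, 117). refcount(pp1)=2>1 -> COPY to pp3. 4 ppages; refcounts: pp0:2 pp1:1 pp2:2 pp3:1
Op 3: fork(P1) -> P2. 4 ppages; refcounts: pp0:3 pp1:2 pp2:3 pp3:1
Op 4: write(P0, v0, 146). refcount(pp0)=3>1 -> COPY to pp4. 5 ppages; refcounts: pp0:2 pp1:2 pp2:3 pp3:1 pp4:1
Op 5: write(P1, v1, 167). refcount(pp1)=2>1 -> COPY to pp5. 6 ppages; refcounts: pp0:2 pp1:1 pp2:3 pp3:1 pp4:1 pp5:1
Op 6: write(P2, v2, 132). refcount(pp2)=3>1 -> COPY to pp6. 7 ppages; refcounts: pp0:2 pp1:1 pp2:2 pp3:1 pp4:1 pp5:1 pp6:1
Op 7: write(P1, v1, 148). refcount(pp5)=1 -> write in place. 7 ppages; refcounts: pp0:2 pp1:1 pp2:2 pp3:1 pp4:1 pp5:1 pp6:1
Op 8: write(P1, v2, 129). refcount(pp2)=2>1 -> COPY to pp7. 8 ppages; refcounts: pp0:2 pp1:1 pp2:1 pp3:1 pp4:1 pp5:1 pp6:1 pp7:1
P0: v1 -> pp3 = 117
P1: v1 -> pp5 = 148
P2: v1 -> pp1 = 42

Answer: 117 148 42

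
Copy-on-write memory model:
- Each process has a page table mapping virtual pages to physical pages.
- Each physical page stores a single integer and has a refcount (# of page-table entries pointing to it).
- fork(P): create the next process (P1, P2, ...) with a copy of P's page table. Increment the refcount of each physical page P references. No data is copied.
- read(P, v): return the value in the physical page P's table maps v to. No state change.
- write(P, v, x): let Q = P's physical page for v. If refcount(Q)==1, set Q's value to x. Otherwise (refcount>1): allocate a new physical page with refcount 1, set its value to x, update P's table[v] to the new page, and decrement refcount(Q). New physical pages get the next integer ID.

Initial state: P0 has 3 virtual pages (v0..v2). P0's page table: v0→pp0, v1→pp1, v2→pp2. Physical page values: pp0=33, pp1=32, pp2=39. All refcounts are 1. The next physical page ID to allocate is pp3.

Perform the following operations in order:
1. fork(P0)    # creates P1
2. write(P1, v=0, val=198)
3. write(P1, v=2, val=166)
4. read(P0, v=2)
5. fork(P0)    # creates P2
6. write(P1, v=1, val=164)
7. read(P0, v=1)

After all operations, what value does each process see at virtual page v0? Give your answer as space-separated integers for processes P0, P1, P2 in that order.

Answer: 33 198 33

Derivation:
Op 1: fork(P0) -> P1. 3 ppages; refcounts: pp0:2 pp1:2 pp2:2
Op 2: write(P1, v0, 198). refcount(pp0)=2>1 -> COPY to pp3. 4 ppages; refcounts: pp0:1 pp1:2 pp2:2 pp3:1
Op 3: write(P1, v2, 166). refcount(pp2)=2>1 -> COPY to pp4. 5 ppages; refcounts: pp0:1 pp1:2 pp2:1 pp3:1 pp4:1
Op 4: read(P0, v2) -> 39. No state change.
Op 5: fork(P0) -> P2. 5 ppages; refcounts: pp0:2 pp1:3 pp2:2 pp3:1 pp4:1
Op 6: write(P1, v1, 164). refcount(pp1)=3>1 -> COPY to pp5. 6 ppages; refcounts: pp0:2 pp1:2 pp2:2 pp3:1 pp4:1 pp5:1
Op 7: read(P0, v1) -> 32. No state change.
P0: v0 -> pp0 = 33
P1: v0 -> pp3 = 198
P2: v0 -> pp0 = 33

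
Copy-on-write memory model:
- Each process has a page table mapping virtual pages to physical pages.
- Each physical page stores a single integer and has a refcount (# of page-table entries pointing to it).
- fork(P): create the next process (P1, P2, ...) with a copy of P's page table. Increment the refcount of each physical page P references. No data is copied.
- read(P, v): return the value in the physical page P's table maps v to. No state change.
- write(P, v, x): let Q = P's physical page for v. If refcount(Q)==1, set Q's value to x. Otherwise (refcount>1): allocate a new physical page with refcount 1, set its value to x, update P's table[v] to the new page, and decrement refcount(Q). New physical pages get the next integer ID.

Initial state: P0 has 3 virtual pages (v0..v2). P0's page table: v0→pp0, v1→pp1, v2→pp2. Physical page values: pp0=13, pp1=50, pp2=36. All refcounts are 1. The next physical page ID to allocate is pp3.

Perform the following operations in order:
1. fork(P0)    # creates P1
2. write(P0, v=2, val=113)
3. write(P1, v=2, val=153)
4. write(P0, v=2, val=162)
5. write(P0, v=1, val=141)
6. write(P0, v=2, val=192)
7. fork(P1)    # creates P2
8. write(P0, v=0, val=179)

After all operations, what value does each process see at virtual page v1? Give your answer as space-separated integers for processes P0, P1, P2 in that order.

Op 1: fork(P0) -> P1. 3 ppages; refcounts: pp0:2 pp1:2 pp2:2
Op 2: write(P0, v2, 113). refcount(pp2)=2>1 -> COPY to pp3. 4 ppages; refcounts: pp0:2 pp1:2 pp2:1 pp3:1
Op 3: write(P1, v2, 153). refcount(pp2)=1 -> write in place. 4 ppages; refcounts: pp0:2 pp1:2 pp2:1 pp3:1
Op 4: write(P0, v2, 162). refcount(pp3)=1 -> write in place. 4 ppages; refcounts: pp0:2 pp1:2 pp2:1 pp3:1
Op 5: write(P0, v1, 141). refcount(pp1)=2>1 -> COPY to pp4. 5 ppages; refcounts: pp0:2 pp1:1 pp2:1 pp3:1 pp4:1
Op 6: write(P0, v2, 192). refcount(pp3)=1 -> write in place. 5 ppages; refcounts: pp0:2 pp1:1 pp2:1 pp3:1 pp4:1
Op 7: fork(P1) -> P2. 5 ppages; refcounts: pp0:3 pp1:2 pp2:2 pp3:1 pp4:1
Op 8: write(P0, v0, 179). refcount(pp0)=3>1 -> COPY to pp5. 6 ppages; refcounts: pp0:2 pp1:2 pp2:2 pp3:1 pp4:1 pp5:1
P0: v1 -> pp4 = 141
P1: v1 -> pp1 = 50
P2: v1 -> pp1 = 50

Answer: 141 50 50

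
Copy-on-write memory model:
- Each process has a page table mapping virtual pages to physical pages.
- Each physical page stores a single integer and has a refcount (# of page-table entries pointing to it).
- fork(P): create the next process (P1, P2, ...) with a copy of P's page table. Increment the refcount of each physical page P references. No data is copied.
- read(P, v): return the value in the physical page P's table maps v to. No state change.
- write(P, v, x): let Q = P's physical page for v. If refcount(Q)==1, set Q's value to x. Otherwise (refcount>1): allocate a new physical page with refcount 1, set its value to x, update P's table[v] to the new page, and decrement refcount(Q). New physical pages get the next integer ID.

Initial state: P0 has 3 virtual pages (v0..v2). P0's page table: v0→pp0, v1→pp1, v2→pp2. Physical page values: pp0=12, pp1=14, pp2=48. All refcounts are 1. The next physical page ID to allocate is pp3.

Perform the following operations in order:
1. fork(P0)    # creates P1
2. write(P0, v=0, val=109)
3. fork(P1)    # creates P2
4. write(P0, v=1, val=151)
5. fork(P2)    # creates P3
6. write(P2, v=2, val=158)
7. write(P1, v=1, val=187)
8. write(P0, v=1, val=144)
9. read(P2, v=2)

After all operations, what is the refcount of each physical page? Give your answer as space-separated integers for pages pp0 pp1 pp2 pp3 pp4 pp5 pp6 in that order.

Answer: 3 2 3 1 1 1 1

Derivation:
Op 1: fork(P0) -> P1. 3 ppages; refcounts: pp0:2 pp1:2 pp2:2
Op 2: write(P0, v0, 109). refcount(pp0)=2>1 -> COPY to pp3. 4 ppages; refcounts: pp0:1 pp1:2 pp2:2 pp3:1
Op 3: fork(P1) -> P2. 4 ppages; refcounts: pp0:2 pp1:3 pp2:3 pp3:1
Op 4: write(P0, v1, 151). refcount(pp1)=3>1 -> COPY to pp4. 5 ppages; refcounts: pp0:2 pp1:2 pp2:3 pp3:1 pp4:1
Op 5: fork(P2) -> P3. 5 ppages; refcounts: pp0:3 pp1:3 pp2:4 pp3:1 pp4:1
Op 6: write(P2, v2, 158). refcount(pp2)=4>1 -> COPY to pp5. 6 ppages; refcounts: pp0:3 pp1:3 pp2:3 pp3:1 pp4:1 pp5:1
Op 7: write(P1, v1, 187). refcount(pp1)=3>1 -> COPY to pp6. 7 ppages; refcounts: pp0:3 pp1:2 pp2:3 pp3:1 pp4:1 pp5:1 pp6:1
Op 8: write(P0, v1, 144). refcount(pp4)=1 -> write in place. 7 ppages; refcounts: pp0:3 pp1:2 pp2:3 pp3:1 pp4:1 pp5:1 pp6:1
Op 9: read(P2, v2) -> 158. No state change.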